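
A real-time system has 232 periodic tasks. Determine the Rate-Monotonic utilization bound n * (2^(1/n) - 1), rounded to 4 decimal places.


Compute 2^(1/232) = 1.0029921710
Subtract 1: 1.0029921710 - 1 = 0.0029921710
Multiply by n: 232 * 0.0029921710 = 0.6941836720
Round to 4 dp: 0.6942

0.6942


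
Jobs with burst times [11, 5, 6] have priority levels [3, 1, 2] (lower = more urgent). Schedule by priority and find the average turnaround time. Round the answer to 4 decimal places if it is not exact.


Sort by priority (ascending = highest first):
Order: [(1, 5), (2, 6), (3, 11)]
Completion times:
  Priority 1, burst=5, C=5
  Priority 2, burst=6, C=11
  Priority 3, burst=11, C=22
Average turnaround = 38/3 = 12.6667

12.6667


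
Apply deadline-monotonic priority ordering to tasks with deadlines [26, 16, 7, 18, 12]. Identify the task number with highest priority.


Sort tasks by relative deadline (ascending):
  Task 3: deadline = 7
  Task 5: deadline = 12
  Task 2: deadline = 16
  Task 4: deadline = 18
  Task 1: deadline = 26
Priority order (highest first): [3, 5, 2, 4, 1]
Highest priority task = 3

3


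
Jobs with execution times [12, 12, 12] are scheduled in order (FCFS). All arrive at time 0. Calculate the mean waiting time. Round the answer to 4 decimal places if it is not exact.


FCFS order (as given): [12, 12, 12]
Waiting times:
  Job 1: wait = 0
  Job 2: wait = 12
  Job 3: wait = 24
Sum of waiting times = 36
Average waiting time = 36/3 = 12.0

12.0


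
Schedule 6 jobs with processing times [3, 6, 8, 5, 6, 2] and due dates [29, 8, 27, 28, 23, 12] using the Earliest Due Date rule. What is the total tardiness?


Sort by due date (EDD order): [(6, 8), (2, 12), (6, 23), (8, 27), (5, 28), (3, 29)]
Compute completion times and tardiness:
  Job 1: p=6, d=8, C=6, tardiness=max(0,6-8)=0
  Job 2: p=2, d=12, C=8, tardiness=max(0,8-12)=0
  Job 3: p=6, d=23, C=14, tardiness=max(0,14-23)=0
  Job 4: p=8, d=27, C=22, tardiness=max(0,22-27)=0
  Job 5: p=5, d=28, C=27, tardiness=max(0,27-28)=0
  Job 6: p=3, d=29, C=30, tardiness=max(0,30-29)=1
Total tardiness = 1

1


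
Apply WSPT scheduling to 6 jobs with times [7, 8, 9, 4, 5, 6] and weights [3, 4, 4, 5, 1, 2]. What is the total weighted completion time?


Compute p/w ratios and sort ascending (WSPT): [(4, 5), (8, 4), (9, 4), (7, 3), (6, 2), (5, 1)]
Compute weighted completion times:
  Job (p=4,w=5): C=4, w*C=5*4=20
  Job (p=8,w=4): C=12, w*C=4*12=48
  Job (p=9,w=4): C=21, w*C=4*21=84
  Job (p=7,w=3): C=28, w*C=3*28=84
  Job (p=6,w=2): C=34, w*C=2*34=68
  Job (p=5,w=1): C=39, w*C=1*39=39
Total weighted completion time = 343

343


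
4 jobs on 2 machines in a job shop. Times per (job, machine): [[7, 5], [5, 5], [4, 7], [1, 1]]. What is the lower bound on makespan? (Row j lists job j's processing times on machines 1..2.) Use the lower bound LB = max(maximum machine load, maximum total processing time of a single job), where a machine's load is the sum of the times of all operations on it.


Machine loads:
  Machine 1: 7 + 5 + 4 + 1 = 17
  Machine 2: 5 + 5 + 7 + 1 = 18
Max machine load = 18
Job totals:
  Job 1: 12
  Job 2: 10
  Job 3: 11
  Job 4: 2
Max job total = 12
Lower bound = max(18, 12) = 18

18


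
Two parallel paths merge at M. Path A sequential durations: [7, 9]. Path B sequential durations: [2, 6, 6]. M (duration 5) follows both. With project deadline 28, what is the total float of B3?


Forward pass: ES(B3) = sum of predecessors on chain B = 8
EF = ES + duration = 8 + 6 = 14
Backward pass: LF(M) = deadline = 28; LS(M) = 28 - 5 = 23
LF(B3) = LS(M) - sum(successors on chain B) = 23 - 0 = 23
LS = LF - duration = 23 - 6 = 17
Total float = LS - ES = 17 - 8 = 9

9


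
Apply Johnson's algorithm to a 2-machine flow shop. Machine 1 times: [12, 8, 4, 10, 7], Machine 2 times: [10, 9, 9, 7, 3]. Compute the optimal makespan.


Apply Johnson's rule:
  Group 1 (a <= b): [(3, 4, 9), (2, 8, 9)]
  Group 2 (a > b): [(1, 12, 10), (4, 10, 7), (5, 7, 3)]
Optimal job order: [3, 2, 1, 4, 5]
Schedule:
  Job 3: M1 done at 4, M2 done at 13
  Job 2: M1 done at 12, M2 done at 22
  Job 1: M1 done at 24, M2 done at 34
  Job 4: M1 done at 34, M2 done at 41
  Job 5: M1 done at 41, M2 done at 44
Makespan = 44

44


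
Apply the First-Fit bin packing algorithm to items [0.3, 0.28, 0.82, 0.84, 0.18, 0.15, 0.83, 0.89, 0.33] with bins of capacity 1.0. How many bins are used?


Place items sequentially using First-Fit:
  Item 0.3 -> new Bin 1
  Item 0.28 -> Bin 1 (now 0.58)
  Item 0.82 -> new Bin 2
  Item 0.84 -> new Bin 3
  Item 0.18 -> Bin 1 (now 0.76)
  Item 0.15 -> Bin 1 (now 0.91)
  Item 0.83 -> new Bin 4
  Item 0.89 -> new Bin 5
  Item 0.33 -> new Bin 6
Total bins used = 6

6


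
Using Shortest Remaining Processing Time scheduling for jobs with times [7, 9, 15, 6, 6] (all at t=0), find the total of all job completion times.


Since all jobs arrive at t=0, SRPT equals SPT ordering.
SPT order: [6, 6, 7, 9, 15]
Completion times:
  Job 1: p=6, C=6
  Job 2: p=6, C=12
  Job 3: p=7, C=19
  Job 4: p=9, C=28
  Job 5: p=15, C=43
Total completion time = 6 + 12 + 19 + 28 + 43 = 108

108


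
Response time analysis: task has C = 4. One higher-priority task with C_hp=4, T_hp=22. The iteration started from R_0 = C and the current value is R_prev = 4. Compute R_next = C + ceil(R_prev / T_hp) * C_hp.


R_next = C + ceil(R_prev / T_hp) * C_hp
ceil(4 / 22) = ceil(0.1818) = 1
Interference = 1 * 4 = 4
R_next = 4 + 4 = 8

8


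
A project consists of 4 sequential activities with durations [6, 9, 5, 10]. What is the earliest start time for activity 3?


Activity 3 starts after activities 1 through 2 complete.
Predecessor durations: [6, 9]
ES = 6 + 9 = 15

15


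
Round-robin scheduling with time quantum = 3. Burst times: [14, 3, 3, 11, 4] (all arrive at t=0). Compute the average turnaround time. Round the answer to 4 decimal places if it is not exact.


Time quantum = 3
Execution trace:
  J1 runs 3 units, time = 3
  J2 runs 3 units, time = 6
  J3 runs 3 units, time = 9
  J4 runs 3 units, time = 12
  J5 runs 3 units, time = 15
  J1 runs 3 units, time = 18
  J4 runs 3 units, time = 21
  J5 runs 1 units, time = 22
  J1 runs 3 units, time = 25
  J4 runs 3 units, time = 28
  J1 runs 3 units, time = 31
  J4 runs 2 units, time = 33
  J1 runs 2 units, time = 35
Finish times: [35, 6, 9, 33, 22]
Average turnaround = 105/5 = 21.0

21.0


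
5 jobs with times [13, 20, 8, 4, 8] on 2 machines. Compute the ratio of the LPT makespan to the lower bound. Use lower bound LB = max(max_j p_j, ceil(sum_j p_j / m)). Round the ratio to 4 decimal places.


LPT order: [20, 13, 8, 8, 4]
Machine loads after assignment: [28, 25]
LPT makespan = 28
Lower bound = max(max_job, ceil(total/2)) = max(20, 27) = 27
Ratio = 28 / 27 = 1.037

1.037


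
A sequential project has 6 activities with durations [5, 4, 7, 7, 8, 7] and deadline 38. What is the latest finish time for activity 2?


LF(activity 2) = deadline - sum of successor durations
Successors: activities 3 through 6 with durations [7, 7, 8, 7]
Sum of successor durations = 29
LF = 38 - 29 = 9

9


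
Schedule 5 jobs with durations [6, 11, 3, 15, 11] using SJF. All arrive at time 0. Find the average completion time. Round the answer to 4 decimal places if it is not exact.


SJF order (ascending): [3, 6, 11, 11, 15]
Completion times:
  Job 1: burst=3, C=3
  Job 2: burst=6, C=9
  Job 3: burst=11, C=20
  Job 4: burst=11, C=31
  Job 5: burst=15, C=46
Average completion = 109/5 = 21.8

21.8


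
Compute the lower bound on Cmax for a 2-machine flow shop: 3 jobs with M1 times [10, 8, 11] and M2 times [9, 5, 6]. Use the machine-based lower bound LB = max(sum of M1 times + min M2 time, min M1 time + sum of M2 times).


LB1 = sum(M1 times) + min(M2 times) = 29 + 5 = 34
LB2 = min(M1 times) + sum(M2 times) = 8 + 20 = 28
Lower bound = max(LB1, LB2) = max(34, 28) = 34

34


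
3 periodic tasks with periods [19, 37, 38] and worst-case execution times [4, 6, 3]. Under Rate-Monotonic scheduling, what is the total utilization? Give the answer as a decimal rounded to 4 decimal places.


Compute individual utilizations (exact fractions):
  Task 1: C/T = 4/19 (approx. 0.2105)
  Task 2: C/T = 6/37 (approx. 0.1622)
  Task 3: C/T = 3/38 (approx. 0.0789)
Total utilization U = 4/19 + 6/37 + 3/38 = 635/1406
Rounded to 4 decimal places: U = 0.4516
RM (Liu & Layland) bound for 3 tasks = 0.779763; compare with U = 635/1406 (approx. 0.451636)
U <= bound, so schedulable by RM sufficient condition.

0.4516


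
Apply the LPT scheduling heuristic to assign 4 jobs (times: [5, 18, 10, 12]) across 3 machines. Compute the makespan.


Sort jobs in decreasing order (LPT): [18, 12, 10, 5]
Assign each job to the least loaded machine:
  Machine 1: jobs [18], load = 18
  Machine 2: jobs [12], load = 12
  Machine 3: jobs [10, 5], load = 15
Makespan = max load = 18

18


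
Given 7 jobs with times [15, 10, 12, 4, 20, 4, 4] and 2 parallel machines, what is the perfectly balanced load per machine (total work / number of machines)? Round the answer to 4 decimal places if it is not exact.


Total processing time = 15 + 10 + 12 + 4 + 20 + 4 + 4 = 69
Number of machines = 2
Ideal balanced load = 69 / 2 = 34.5

34.5


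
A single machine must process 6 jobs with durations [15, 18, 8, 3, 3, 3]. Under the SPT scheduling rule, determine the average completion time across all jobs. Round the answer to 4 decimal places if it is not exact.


Sort jobs by processing time (SPT order): [3, 3, 3, 8, 15, 18]
Compute completion times sequentially:
  Job 1: processing = 3, completes at 3
  Job 2: processing = 3, completes at 6
  Job 3: processing = 3, completes at 9
  Job 4: processing = 8, completes at 17
  Job 5: processing = 15, completes at 32
  Job 6: processing = 18, completes at 50
Sum of completion times = 117
Average completion time = 117/6 = 19.5

19.5


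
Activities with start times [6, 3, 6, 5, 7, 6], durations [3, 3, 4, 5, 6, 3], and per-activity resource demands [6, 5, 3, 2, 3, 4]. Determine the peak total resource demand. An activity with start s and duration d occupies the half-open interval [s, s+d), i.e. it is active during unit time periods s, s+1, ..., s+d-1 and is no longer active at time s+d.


Each activity i is active on [start_i, start_i + duration_i).
Compute total resource usage per time slot:
  t=0: active resources = [], total = 0
  t=1: active resources = [], total = 0
  t=2: active resources = [], total = 0
  t=3: active resources = [5], total = 5
  t=4: active resources = [5], total = 5
  t=5: active resources = [5, 2], total = 7
  t=6: active resources = [6, 3, 2, 4], total = 15
  t=7: active resources = [6, 3, 2, 3, 4], total = 18
  t=8: active resources = [6, 3, 2, 3, 4], total = 18
  t=9: active resources = [3, 2, 3], total = 8
  t=10: active resources = [3], total = 3
  t=11: active resources = [3], total = 3
  t=12: active resources = [3], total = 3
Peak resource demand = 18

18


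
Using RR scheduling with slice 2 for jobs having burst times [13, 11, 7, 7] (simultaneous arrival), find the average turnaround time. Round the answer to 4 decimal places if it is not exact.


Time quantum = 2
Execution trace:
  J1 runs 2 units, time = 2
  J2 runs 2 units, time = 4
  J3 runs 2 units, time = 6
  J4 runs 2 units, time = 8
  J1 runs 2 units, time = 10
  J2 runs 2 units, time = 12
  J3 runs 2 units, time = 14
  J4 runs 2 units, time = 16
  J1 runs 2 units, time = 18
  J2 runs 2 units, time = 20
  J3 runs 2 units, time = 22
  J4 runs 2 units, time = 24
  J1 runs 2 units, time = 26
  J2 runs 2 units, time = 28
  J3 runs 1 units, time = 29
  J4 runs 1 units, time = 30
  J1 runs 2 units, time = 32
  J2 runs 2 units, time = 34
  J1 runs 2 units, time = 36
  J2 runs 1 units, time = 37
  J1 runs 1 units, time = 38
Finish times: [38, 37, 29, 30]
Average turnaround = 134/4 = 33.5

33.5


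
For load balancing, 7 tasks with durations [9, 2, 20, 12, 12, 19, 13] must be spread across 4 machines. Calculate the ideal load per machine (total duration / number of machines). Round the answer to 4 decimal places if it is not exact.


Total processing time = 9 + 2 + 20 + 12 + 12 + 19 + 13 = 87
Number of machines = 4
Ideal balanced load = 87 / 4 = 21.75

21.75


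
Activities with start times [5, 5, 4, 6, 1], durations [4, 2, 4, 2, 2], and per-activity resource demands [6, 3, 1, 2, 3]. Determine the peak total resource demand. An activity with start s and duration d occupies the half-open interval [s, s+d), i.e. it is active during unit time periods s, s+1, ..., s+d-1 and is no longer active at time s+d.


Each activity i is active on [start_i, start_i + duration_i).
Compute total resource usage per time slot:
  t=0: active resources = [], total = 0
  t=1: active resources = [3], total = 3
  t=2: active resources = [3], total = 3
  t=3: active resources = [], total = 0
  t=4: active resources = [1], total = 1
  t=5: active resources = [6, 3, 1], total = 10
  t=6: active resources = [6, 3, 1, 2], total = 12
  t=7: active resources = [6, 1, 2], total = 9
  t=8: active resources = [6], total = 6
Peak resource demand = 12

12


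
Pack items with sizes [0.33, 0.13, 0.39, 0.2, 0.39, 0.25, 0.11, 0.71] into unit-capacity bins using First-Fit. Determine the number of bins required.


Place items sequentially using First-Fit:
  Item 0.33 -> new Bin 1
  Item 0.13 -> Bin 1 (now 0.46)
  Item 0.39 -> Bin 1 (now 0.85)
  Item 0.2 -> new Bin 2
  Item 0.39 -> Bin 2 (now 0.59)
  Item 0.25 -> Bin 2 (now 0.84)
  Item 0.11 -> Bin 1 (now 0.96)
  Item 0.71 -> new Bin 3
Total bins used = 3

3


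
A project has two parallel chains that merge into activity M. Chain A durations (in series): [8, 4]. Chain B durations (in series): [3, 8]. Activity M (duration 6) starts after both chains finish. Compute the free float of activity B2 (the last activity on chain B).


ES(B2) = sum of predecessors on chain B = 3
EF(B2) = ES + duration = 3 + 8 = 11
Successor of B2 is M. ES(M) = max(sum(A), sum(B)) = max(12, 11) = 12
Free float = ES(successor) - EF(current) = 12 - 11 = 1

1


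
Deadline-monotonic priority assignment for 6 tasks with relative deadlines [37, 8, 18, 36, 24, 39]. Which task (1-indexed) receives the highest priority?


Sort tasks by relative deadline (ascending):
  Task 2: deadline = 8
  Task 3: deadline = 18
  Task 5: deadline = 24
  Task 4: deadline = 36
  Task 1: deadline = 37
  Task 6: deadline = 39
Priority order (highest first): [2, 3, 5, 4, 1, 6]
Highest priority task = 2

2


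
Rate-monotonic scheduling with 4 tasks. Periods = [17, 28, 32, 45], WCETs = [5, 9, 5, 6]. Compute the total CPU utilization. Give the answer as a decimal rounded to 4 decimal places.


Compute individual utilizations (exact fractions):
  Task 1: C/T = 5/17 (approx. 0.2941)
  Task 2: C/T = 9/28 (approx. 0.3214)
  Task 3: C/T = 5/32 (approx. 0.1563)
  Task 4: C/T = 6/45 = 2/15 (approx. 0.1333)
Total utilization U = 5/17 + 9/28 + 5/32 + 2/15 = 51701/57120
Rounded to 4 decimal places: U = 0.9051
RM (Liu & Layland) bound for 4 tasks = 0.756828; compare with U = 51701/57120 (approx. 0.905130)
bound < U <= 1, so the RM sufficient condition is not met (inconclusive; an exact test such as response-time analysis is needed).

0.9051


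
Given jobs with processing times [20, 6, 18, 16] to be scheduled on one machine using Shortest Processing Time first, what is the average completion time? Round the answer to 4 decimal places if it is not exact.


Sort jobs by processing time (SPT order): [6, 16, 18, 20]
Compute completion times sequentially:
  Job 1: processing = 6, completes at 6
  Job 2: processing = 16, completes at 22
  Job 3: processing = 18, completes at 40
  Job 4: processing = 20, completes at 60
Sum of completion times = 128
Average completion time = 128/4 = 32.0

32.0


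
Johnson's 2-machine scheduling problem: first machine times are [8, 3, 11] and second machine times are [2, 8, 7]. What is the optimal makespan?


Apply Johnson's rule:
  Group 1 (a <= b): [(2, 3, 8)]
  Group 2 (a > b): [(3, 11, 7), (1, 8, 2)]
Optimal job order: [2, 3, 1]
Schedule:
  Job 2: M1 done at 3, M2 done at 11
  Job 3: M1 done at 14, M2 done at 21
  Job 1: M1 done at 22, M2 done at 24
Makespan = 24

24


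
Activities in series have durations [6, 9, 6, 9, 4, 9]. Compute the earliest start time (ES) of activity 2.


Activity 2 starts after activities 1 through 1 complete.
Predecessor durations: [6]
ES = 6 = 6

6


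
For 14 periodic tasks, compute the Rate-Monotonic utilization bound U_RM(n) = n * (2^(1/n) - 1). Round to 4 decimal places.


Compute 2^(1/14) = 1.0507566387
Subtract 1: 1.0507566387 - 1 = 0.0507566387
Multiply by n: 14 * 0.0507566387 = 0.7105929418
Round to 4 dp: 0.7106

0.7106


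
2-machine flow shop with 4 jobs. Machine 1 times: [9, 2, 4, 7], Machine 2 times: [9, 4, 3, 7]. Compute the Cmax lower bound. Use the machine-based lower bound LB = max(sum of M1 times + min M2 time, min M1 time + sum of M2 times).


LB1 = sum(M1 times) + min(M2 times) = 22 + 3 = 25
LB2 = min(M1 times) + sum(M2 times) = 2 + 23 = 25
Lower bound = max(LB1, LB2) = max(25, 25) = 25

25


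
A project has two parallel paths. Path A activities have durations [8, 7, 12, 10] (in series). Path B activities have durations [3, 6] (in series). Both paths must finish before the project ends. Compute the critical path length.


Path A total = 8 + 7 + 12 + 10 = 37
Path B total = 3 + 6 = 9
Critical path = longest path = max(37, 9) = 37

37


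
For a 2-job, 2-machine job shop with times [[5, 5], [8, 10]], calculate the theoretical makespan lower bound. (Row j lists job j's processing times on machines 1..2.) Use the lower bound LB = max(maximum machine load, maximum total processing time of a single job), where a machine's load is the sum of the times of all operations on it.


Machine loads:
  Machine 1: 5 + 8 = 13
  Machine 2: 5 + 10 = 15
Max machine load = 15
Job totals:
  Job 1: 10
  Job 2: 18
Max job total = 18
Lower bound = max(15, 18) = 18

18


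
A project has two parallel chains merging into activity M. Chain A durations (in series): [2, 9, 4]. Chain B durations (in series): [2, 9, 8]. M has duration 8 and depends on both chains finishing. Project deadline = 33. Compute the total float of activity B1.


Forward pass: ES(B1) = sum of predecessors on chain B = 0
EF = ES + duration = 0 + 2 = 2
Backward pass: LF(M) = deadline = 33; LS(M) = 33 - 8 = 25
LF(B1) = LS(M) - sum(successors on chain B) = 25 - 17 = 8
LS = LF - duration = 8 - 2 = 6
Total float = LS - ES = 6 - 0 = 6

6


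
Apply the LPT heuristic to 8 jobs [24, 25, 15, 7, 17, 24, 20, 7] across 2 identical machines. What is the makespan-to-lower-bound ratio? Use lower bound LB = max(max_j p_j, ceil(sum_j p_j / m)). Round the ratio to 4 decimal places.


LPT order: [25, 24, 24, 20, 17, 15, 7, 7]
Machine loads after assignment: [69, 70]
LPT makespan = 70
Lower bound = max(max_job, ceil(total/2)) = max(25, 70) = 70
Ratio = 70 / 70 = 1.0

1.0


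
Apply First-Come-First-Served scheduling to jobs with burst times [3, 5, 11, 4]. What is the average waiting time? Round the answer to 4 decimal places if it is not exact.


FCFS order (as given): [3, 5, 11, 4]
Waiting times:
  Job 1: wait = 0
  Job 2: wait = 3
  Job 3: wait = 8
  Job 4: wait = 19
Sum of waiting times = 30
Average waiting time = 30/4 = 7.5

7.5


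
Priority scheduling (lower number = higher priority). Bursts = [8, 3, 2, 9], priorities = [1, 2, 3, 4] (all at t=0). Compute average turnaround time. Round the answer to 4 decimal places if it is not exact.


Sort by priority (ascending = highest first):
Order: [(1, 8), (2, 3), (3, 2), (4, 9)]
Completion times:
  Priority 1, burst=8, C=8
  Priority 2, burst=3, C=11
  Priority 3, burst=2, C=13
  Priority 4, burst=9, C=22
Average turnaround = 54/4 = 13.5

13.5


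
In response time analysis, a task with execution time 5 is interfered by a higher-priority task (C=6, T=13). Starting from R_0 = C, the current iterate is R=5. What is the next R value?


R_next = C + ceil(R_prev / T_hp) * C_hp
ceil(5 / 13) = ceil(0.3846) = 1
Interference = 1 * 6 = 6
R_next = 5 + 6 = 11

11


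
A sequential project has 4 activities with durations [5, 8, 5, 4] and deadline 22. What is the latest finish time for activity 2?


LF(activity 2) = deadline - sum of successor durations
Successors: activities 3 through 4 with durations [5, 4]
Sum of successor durations = 9
LF = 22 - 9 = 13

13


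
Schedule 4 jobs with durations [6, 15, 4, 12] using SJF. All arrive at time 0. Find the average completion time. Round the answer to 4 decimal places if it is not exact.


SJF order (ascending): [4, 6, 12, 15]
Completion times:
  Job 1: burst=4, C=4
  Job 2: burst=6, C=10
  Job 3: burst=12, C=22
  Job 4: burst=15, C=37
Average completion = 73/4 = 18.25

18.25


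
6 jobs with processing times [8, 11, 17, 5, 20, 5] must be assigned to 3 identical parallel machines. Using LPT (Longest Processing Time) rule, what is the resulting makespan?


Sort jobs in decreasing order (LPT): [20, 17, 11, 8, 5, 5]
Assign each job to the least loaded machine:
  Machine 1: jobs [20], load = 20
  Machine 2: jobs [17, 5], load = 22
  Machine 3: jobs [11, 8, 5], load = 24
Makespan = max load = 24

24


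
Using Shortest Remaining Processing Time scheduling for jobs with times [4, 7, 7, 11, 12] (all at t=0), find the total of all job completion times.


Since all jobs arrive at t=0, SRPT equals SPT ordering.
SPT order: [4, 7, 7, 11, 12]
Completion times:
  Job 1: p=4, C=4
  Job 2: p=7, C=11
  Job 3: p=7, C=18
  Job 4: p=11, C=29
  Job 5: p=12, C=41
Total completion time = 4 + 11 + 18 + 29 + 41 = 103

103


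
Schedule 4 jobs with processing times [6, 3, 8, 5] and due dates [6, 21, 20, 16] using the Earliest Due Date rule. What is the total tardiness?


Sort by due date (EDD order): [(6, 6), (5, 16), (8, 20), (3, 21)]
Compute completion times and tardiness:
  Job 1: p=6, d=6, C=6, tardiness=max(0,6-6)=0
  Job 2: p=5, d=16, C=11, tardiness=max(0,11-16)=0
  Job 3: p=8, d=20, C=19, tardiness=max(0,19-20)=0
  Job 4: p=3, d=21, C=22, tardiness=max(0,22-21)=1
Total tardiness = 1

1


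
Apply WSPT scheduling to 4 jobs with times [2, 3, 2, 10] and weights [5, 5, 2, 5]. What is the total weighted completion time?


Compute p/w ratios and sort ascending (WSPT): [(2, 5), (3, 5), (2, 2), (10, 5)]
Compute weighted completion times:
  Job (p=2,w=5): C=2, w*C=5*2=10
  Job (p=3,w=5): C=5, w*C=5*5=25
  Job (p=2,w=2): C=7, w*C=2*7=14
  Job (p=10,w=5): C=17, w*C=5*17=85
Total weighted completion time = 134

134


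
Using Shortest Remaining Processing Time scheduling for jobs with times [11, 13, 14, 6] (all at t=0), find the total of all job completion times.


Since all jobs arrive at t=0, SRPT equals SPT ordering.
SPT order: [6, 11, 13, 14]
Completion times:
  Job 1: p=6, C=6
  Job 2: p=11, C=17
  Job 3: p=13, C=30
  Job 4: p=14, C=44
Total completion time = 6 + 17 + 30 + 44 = 97

97


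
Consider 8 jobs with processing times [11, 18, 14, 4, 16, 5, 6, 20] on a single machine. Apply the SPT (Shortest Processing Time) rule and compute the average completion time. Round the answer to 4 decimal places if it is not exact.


Sort jobs by processing time (SPT order): [4, 5, 6, 11, 14, 16, 18, 20]
Compute completion times sequentially:
  Job 1: processing = 4, completes at 4
  Job 2: processing = 5, completes at 9
  Job 3: processing = 6, completes at 15
  Job 4: processing = 11, completes at 26
  Job 5: processing = 14, completes at 40
  Job 6: processing = 16, completes at 56
  Job 7: processing = 18, completes at 74
  Job 8: processing = 20, completes at 94
Sum of completion times = 318
Average completion time = 318/8 = 39.75

39.75


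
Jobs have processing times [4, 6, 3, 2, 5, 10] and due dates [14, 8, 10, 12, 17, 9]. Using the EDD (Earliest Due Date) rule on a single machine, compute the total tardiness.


Sort by due date (EDD order): [(6, 8), (10, 9), (3, 10), (2, 12), (4, 14), (5, 17)]
Compute completion times and tardiness:
  Job 1: p=6, d=8, C=6, tardiness=max(0,6-8)=0
  Job 2: p=10, d=9, C=16, tardiness=max(0,16-9)=7
  Job 3: p=3, d=10, C=19, tardiness=max(0,19-10)=9
  Job 4: p=2, d=12, C=21, tardiness=max(0,21-12)=9
  Job 5: p=4, d=14, C=25, tardiness=max(0,25-14)=11
  Job 6: p=5, d=17, C=30, tardiness=max(0,30-17)=13
Total tardiness = 49

49


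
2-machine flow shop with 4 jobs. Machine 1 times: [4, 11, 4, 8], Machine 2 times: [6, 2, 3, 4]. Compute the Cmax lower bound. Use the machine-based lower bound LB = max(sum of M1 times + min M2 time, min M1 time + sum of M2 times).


LB1 = sum(M1 times) + min(M2 times) = 27 + 2 = 29
LB2 = min(M1 times) + sum(M2 times) = 4 + 15 = 19
Lower bound = max(LB1, LB2) = max(29, 19) = 29

29


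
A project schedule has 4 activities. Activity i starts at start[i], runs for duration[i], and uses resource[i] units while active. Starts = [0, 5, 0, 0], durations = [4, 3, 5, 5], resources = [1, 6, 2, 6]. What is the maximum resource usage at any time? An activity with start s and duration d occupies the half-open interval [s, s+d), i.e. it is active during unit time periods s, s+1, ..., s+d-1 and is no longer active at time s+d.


Each activity i is active on [start_i, start_i + duration_i).
Compute total resource usage per time slot:
  t=0: active resources = [1, 2, 6], total = 9
  t=1: active resources = [1, 2, 6], total = 9
  t=2: active resources = [1, 2, 6], total = 9
  t=3: active resources = [1, 2, 6], total = 9
  t=4: active resources = [2, 6], total = 8
  t=5: active resources = [6], total = 6
  t=6: active resources = [6], total = 6
  t=7: active resources = [6], total = 6
Peak resource demand = 9

9


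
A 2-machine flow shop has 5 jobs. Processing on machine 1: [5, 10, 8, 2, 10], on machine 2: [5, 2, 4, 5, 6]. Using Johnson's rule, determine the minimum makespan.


Apply Johnson's rule:
  Group 1 (a <= b): [(4, 2, 5), (1, 5, 5)]
  Group 2 (a > b): [(5, 10, 6), (3, 8, 4), (2, 10, 2)]
Optimal job order: [4, 1, 5, 3, 2]
Schedule:
  Job 4: M1 done at 2, M2 done at 7
  Job 1: M1 done at 7, M2 done at 12
  Job 5: M1 done at 17, M2 done at 23
  Job 3: M1 done at 25, M2 done at 29
  Job 2: M1 done at 35, M2 done at 37
Makespan = 37

37


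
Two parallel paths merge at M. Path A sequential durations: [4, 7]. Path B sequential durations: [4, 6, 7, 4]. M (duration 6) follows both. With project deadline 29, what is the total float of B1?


Forward pass: ES(B1) = sum of predecessors on chain B = 0
EF = ES + duration = 0 + 4 = 4
Backward pass: LF(M) = deadline = 29; LS(M) = 29 - 6 = 23
LF(B1) = LS(M) - sum(successors on chain B) = 23 - 17 = 6
LS = LF - duration = 6 - 4 = 2
Total float = LS - ES = 2 - 0 = 2

2


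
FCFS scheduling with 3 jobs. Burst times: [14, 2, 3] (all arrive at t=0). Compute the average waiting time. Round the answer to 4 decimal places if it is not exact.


FCFS order (as given): [14, 2, 3]
Waiting times:
  Job 1: wait = 0
  Job 2: wait = 14
  Job 3: wait = 16
Sum of waiting times = 30
Average waiting time = 30/3 = 10.0

10.0


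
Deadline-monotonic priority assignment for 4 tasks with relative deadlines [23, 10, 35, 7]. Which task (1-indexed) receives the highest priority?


Sort tasks by relative deadline (ascending):
  Task 4: deadline = 7
  Task 2: deadline = 10
  Task 1: deadline = 23
  Task 3: deadline = 35
Priority order (highest first): [4, 2, 1, 3]
Highest priority task = 4

4


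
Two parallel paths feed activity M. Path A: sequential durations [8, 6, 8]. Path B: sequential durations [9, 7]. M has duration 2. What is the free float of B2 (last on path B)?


ES(B2) = sum of predecessors on chain B = 9
EF(B2) = ES + duration = 9 + 7 = 16
Successor of B2 is M. ES(M) = max(sum(A), sum(B)) = max(22, 16) = 22
Free float = ES(successor) - EF(current) = 22 - 16 = 6

6


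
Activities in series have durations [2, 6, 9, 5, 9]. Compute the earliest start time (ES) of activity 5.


Activity 5 starts after activities 1 through 4 complete.
Predecessor durations: [2, 6, 9, 5]
ES = 2 + 6 + 9 + 5 = 22

22


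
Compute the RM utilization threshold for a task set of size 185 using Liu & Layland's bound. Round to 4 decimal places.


Compute 2^(1/185) = 1.0037537693
Subtract 1: 1.0037537693 - 1 = 0.0037537693
Multiply by n: 185 * 0.0037537693 = 0.6944473205
Round to 4 dp: 0.6944

0.6944


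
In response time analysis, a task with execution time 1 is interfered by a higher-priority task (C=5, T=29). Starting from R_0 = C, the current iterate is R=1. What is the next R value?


R_next = C + ceil(R_prev / T_hp) * C_hp
ceil(1 / 29) = ceil(0.0345) = 1
Interference = 1 * 5 = 5
R_next = 1 + 5 = 6

6


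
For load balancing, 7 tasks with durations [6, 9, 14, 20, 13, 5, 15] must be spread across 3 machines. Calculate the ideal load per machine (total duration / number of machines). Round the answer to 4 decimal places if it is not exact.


Total processing time = 6 + 9 + 14 + 20 + 13 + 5 + 15 = 82
Number of machines = 3
Ideal balanced load = 82 / 3 = 27.3333

27.3333


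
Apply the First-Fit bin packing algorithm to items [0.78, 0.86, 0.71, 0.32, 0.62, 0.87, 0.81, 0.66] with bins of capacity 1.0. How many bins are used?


Place items sequentially using First-Fit:
  Item 0.78 -> new Bin 1
  Item 0.86 -> new Bin 2
  Item 0.71 -> new Bin 3
  Item 0.32 -> new Bin 4
  Item 0.62 -> Bin 4 (now 0.94)
  Item 0.87 -> new Bin 5
  Item 0.81 -> new Bin 6
  Item 0.66 -> new Bin 7
Total bins used = 7

7


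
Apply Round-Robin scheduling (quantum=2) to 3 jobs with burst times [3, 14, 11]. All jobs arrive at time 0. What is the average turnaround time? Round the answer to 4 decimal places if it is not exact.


Time quantum = 2
Execution trace:
  J1 runs 2 units, time = 2
  J2 runs 2 units, time = 4
  J3 runs 2 units, time = 6
  J1 runs 1 units, time = 7
  J2 runs 2 units, time = 9
  J3 runs 2 units, time = 11
  J2 runs 2 units, time = 13
  J3 runs 2 units, time = 15
  J2 runs 2 units, time = 17
  J3 runs 2 units, time = 19
  J2 runs 2 units, time = 21
  J3 runs 2 units, time = 23
  J2 runs 2 units, time = 25
  J3 runs 1 units, time = 26
  J2 runs 2 units, time = 28
Finish times: [7, 28, 26]
Average turnaround = 61/3 = 20.3333

20.3333


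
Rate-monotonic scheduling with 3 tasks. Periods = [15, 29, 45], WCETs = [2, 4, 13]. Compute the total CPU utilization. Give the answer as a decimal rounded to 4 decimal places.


Compute individual utilizations (exact fractions):
  Task 1: C/T = 2/15 (approx. 0.1333)
  Task 2: C/T = 4/29 (approx. 0.1379)
  Task 3: C/T = 13/45 (approx. 0.2889)
Total utilization U = 2/15 + 4/29 + 13/45 = 731/1305
Rounded to 4 decimal places: U = 0.5602
RM (Liu & Layland) bound for 3 tasks = 0.779763; compare with U = 731/1305 (approx. 0.560153)
U <= bound, so schedulable by RM sufficient condition.

0.5602


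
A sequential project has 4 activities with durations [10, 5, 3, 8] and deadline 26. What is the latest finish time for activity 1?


LF(activity 1) = deadline - sum of successor durations
Successors: activities 2 through 4 with durations [5, 3, 8]
Sum of successor durations = 16
LF = 26 - 16 = 10

10


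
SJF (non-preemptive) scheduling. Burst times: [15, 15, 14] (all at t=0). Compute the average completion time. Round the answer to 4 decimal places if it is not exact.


SJF order (ascending): [14, 15, 15]
Completion times:
  Job 1: burst=14, C=14
  Job 2: burst=15, C=29
  Job 3: burst=15, C=44
Average completion = 87/3 = 29.0

29.0


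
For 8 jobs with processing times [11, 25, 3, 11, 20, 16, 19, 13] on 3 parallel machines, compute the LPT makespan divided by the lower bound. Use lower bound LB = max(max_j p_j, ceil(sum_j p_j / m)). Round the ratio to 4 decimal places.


LPT order: [25, 20, 19, 16, 13, 11, 11, 3]
Machine loads after assignment: [36, 44, 38]
LPT makespan = 44
Lower bound = max(max_job, ceil(total/3)) = max(25, 40) = 40
Ratio = 44 / 40 = 1.1

1.1


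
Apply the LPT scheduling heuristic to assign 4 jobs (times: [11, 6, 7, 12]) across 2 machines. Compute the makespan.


Sort jobs in decreasing order (LPT): [12, 11, 7, 6]
Assign each job to the least loaded machine:
  Machine 1: jobs [12, 6], load = 18
  Machine 2: jobs [11, 7], load = 18
Makespan = max load = 18

18


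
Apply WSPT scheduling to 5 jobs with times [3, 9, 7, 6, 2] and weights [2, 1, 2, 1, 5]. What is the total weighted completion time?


Compute p/w ratios and sort ascending (WSPT): [(2, 5), (3, 2), (7, 2), (6, 1), (9, 1)]
Compute weighted completion times:
  Job (p=2,w=5): C=2, w*C=5*2=10
  Job (p=3,w=2): C=5, w*C=2*5=10
  Job (p=7,w=2): C=12, w*C=2*12=24
  Job (p=6,w=1): C=18, w*C=1*18=18
  Job (p=9,w=1): C=27, w*C=1*27=27
Total weighted completion time = 89

89


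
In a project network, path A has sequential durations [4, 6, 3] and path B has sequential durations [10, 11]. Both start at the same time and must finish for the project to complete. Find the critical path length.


Path A total = 4 + 6 + 3 = 13
Path B total = 10 + 11 = 21
Critical path = longest path = max(13, 21) = 21

21


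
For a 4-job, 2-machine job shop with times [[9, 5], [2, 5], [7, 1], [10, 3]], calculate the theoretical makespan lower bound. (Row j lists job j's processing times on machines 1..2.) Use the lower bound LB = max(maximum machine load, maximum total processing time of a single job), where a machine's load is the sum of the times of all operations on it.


Machine loads:
  Machine 1: 9 + 2 + 7 + 10 = 28
  Machine 2: 5 + 5 + 1 + 3 = 14
Max machine load = 28
Job totals:
  Job 1: 14
  Job 2: 7
  Job 3: 8
  Job 4: 13
Max job total = 14
Lower bound = max(28, 14) = 28

28


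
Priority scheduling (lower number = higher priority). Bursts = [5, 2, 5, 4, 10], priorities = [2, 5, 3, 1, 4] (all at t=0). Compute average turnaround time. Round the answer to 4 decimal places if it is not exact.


Sort by priority (ascending = highest first):
Order: [(1, 4), (2, 5), (3, 5), (4, 10), (5, 2)]
Completion times:
  Priority 1, burst=4, C=4
  Priority 2, burst=5, C=9
  Priority 3, burst=5, C=14
  Priority 4, burst=10, C=24
  Priority 5, burst=2, C=26
Average turnaround = 77/5 = 15.4

15.4


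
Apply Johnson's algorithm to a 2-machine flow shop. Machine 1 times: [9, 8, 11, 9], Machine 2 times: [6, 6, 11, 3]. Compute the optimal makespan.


Apply Johnson's rule:
  Group 1 (a <= b): [(3, 11, 11)]
  Group 2 (a > b): [(1, 9, 6), (2, 8, 6), (4, 9, 3)]
Optimal job order: [3, 1, 2, 4]
Schedule:
  Job 3: M1 done at 11, M2 done at 22
  Job 1: M1 done at 20, M2 done at 28
  Job 2: M1 done at 28, M2 done at 34
  Job 4: M1 done at 37, M2 done at 40
Makespan = 40

40


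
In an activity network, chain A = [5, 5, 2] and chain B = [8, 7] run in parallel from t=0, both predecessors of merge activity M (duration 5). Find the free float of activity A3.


ES(A3) = sum of predecessors on chain A = 10
EF(A3) = ES + duration = 10 + 2 = 12
Successor of A3 is M. ES(M) = max(sum(A), sum(B)) = max(12, 15) = 15
Free float = ES(successor) - EF(current) = 15 - 12 = 3

3


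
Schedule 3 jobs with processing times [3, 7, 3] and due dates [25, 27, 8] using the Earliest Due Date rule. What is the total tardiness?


Sort by due date (EDD order): [(3, 8), (3, 25), (7, 27)]
Compute completion times and tardiness:
  Job 1: p=3, d=8, C=3, tardiness=max(0,3-8)=0
  Job 2: p=3, d=25, C=6, tardiness=max(0,6-25)=0
  Job 3: p=7, d=27, C=13, tardiness=max(0,13-27)=0
Total tardiness = 0

0


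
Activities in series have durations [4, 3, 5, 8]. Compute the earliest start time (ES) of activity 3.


Activity 3 starts after activities 1 through 2 complete.
Predecessor durations: [4, 3]
ES = 4 + 3 = 7

7


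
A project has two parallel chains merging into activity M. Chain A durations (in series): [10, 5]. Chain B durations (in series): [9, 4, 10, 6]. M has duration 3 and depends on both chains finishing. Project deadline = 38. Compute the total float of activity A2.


Forward pass: ES(A2) = sum of predecessors on chain A = 10
EF = ES + duration = 10 + 5 = 15
Backward pass: LF(M) = deadline = 38; LS(M) = 38 - 3 = 35
LF(A2) = LS(M) - sum(successors on chain A) = 35 - 0 = 35
LS = LF - duration = 35 - 5 = 30
Total float = LS - ES = 30 - 10 = 20

20


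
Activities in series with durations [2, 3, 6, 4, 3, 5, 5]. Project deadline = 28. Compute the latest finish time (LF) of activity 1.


LF(activity 1) = deadline - sum of successor durations
Successors: activities 2 through 7 with durations [3, 6, 4, 3, 5, 5]
Sum of successor durations = 26
LF = 28 - 26 = 2

2


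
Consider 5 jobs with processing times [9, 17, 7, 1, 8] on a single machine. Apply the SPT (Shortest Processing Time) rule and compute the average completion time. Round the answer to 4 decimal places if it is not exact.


Sort jobs by processing time (SPT order): [1, 7, 8, 9, 17]
Compute completion times sequentially:
  Job 1: processing = 1, completes at 1
  Job 2: processing = 7, completes at 8
  Job 3: processing = 8, completes at 16
  Job 4: processing = 9, completes at 25
  Job 5: processing = 17, completes at 42
Sum of completion times = 92
Average completion time = 92/5 = 18.4

18.4


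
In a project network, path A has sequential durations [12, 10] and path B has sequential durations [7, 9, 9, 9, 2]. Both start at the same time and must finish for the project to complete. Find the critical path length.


Path A total = 12 + 10 = 22
Path B total = 7 + 9 + 9 + 9 + 2 = 36
Critical path = longest path = max(22, 36) = 36

36


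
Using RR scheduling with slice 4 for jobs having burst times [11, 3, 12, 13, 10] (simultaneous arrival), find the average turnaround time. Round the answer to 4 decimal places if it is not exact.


Time quantum = 4
Execution trace:
  J1 runs 4 units, time = 4
  J2 runs 3 units, time = 7
  J3 runs 4 units, time = 11
  J4 runs 4 units, time = 15
  J5 runs 4 units, time = 19
  J1 runs 4 units, time = 23
  J3 runs 4 units, time = 27
  J4 runs 4 units, time = 31
  J5 runs 4 units, time = 35
  J1 runs 3 units, time = 38
  J3 runs 4 units, time = 42
  J4 runs 4 units, time = 46
  J5 runs 2 units, time = 48
  J4 runs 1 units, time = 49
Finish times: [38, 7, 42, 49, 48]
Average turnaround = 184/5 = 36.8

36.8


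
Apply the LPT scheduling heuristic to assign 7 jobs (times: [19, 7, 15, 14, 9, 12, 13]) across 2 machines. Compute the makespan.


Sort jobs in decreasing order (LPT): [19, 15, 14, 13, 12, 9, 7]
Assign each job to the least loaded machine:
  Machine 1: jobs [19, 13, 9, 7], load = 48
  Machine 2: jobs [15, 14, 12], load = 41
Makespan = max load = 48

48


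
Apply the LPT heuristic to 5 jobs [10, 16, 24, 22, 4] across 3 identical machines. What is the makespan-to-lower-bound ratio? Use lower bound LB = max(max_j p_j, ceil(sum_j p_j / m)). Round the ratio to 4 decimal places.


LPT order: [24, 22, 16, 10, 4]
Machine loads after assignment: [24, 26, 26]
LPT makespan = 26
Lower bound = max(max_job, ceil(total/3)) = max(24, 26) = 26
Ratio = 26 / 26 = 1.0

1.0


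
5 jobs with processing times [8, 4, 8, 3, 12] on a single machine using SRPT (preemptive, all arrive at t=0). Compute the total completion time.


Since all jobs arrive at t=0, SRPT equals SPT ordering.
SPT order: [3, 4, 8, 8, 12]
Completion times:
  Job 1: p=3, C=3
  Job 2: p=4, C=7
  Job 3: p=8, C=15
  Job 4: p=8, C=23
  Job 5: p=12, C=35
Total completion time = 3 + 7 + 15 + 23 + 35 = 83

83


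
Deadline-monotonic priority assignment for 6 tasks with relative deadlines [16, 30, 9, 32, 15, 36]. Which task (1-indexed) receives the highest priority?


Sort tasks by relative deadline (ascending):
  Task 3: deadline = 9
  Task 5: deadline = 15
  Task 1: deadline = 16
  Task 2: deadline = 30
  Task 4: deadline = 32
  Task 6: deadline = 36
Priority order (highest first): [3, 5, 1, 2, 4, 6]
Highest priority task = 3

3


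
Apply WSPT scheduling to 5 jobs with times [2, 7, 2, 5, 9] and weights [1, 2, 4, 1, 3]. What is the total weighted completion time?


Compute p/w ratios and sort ascending (WSPT): [(2, 4), (2, 1), (9, 3), (7, 2), (5, 1)]
Compute weighted completion times:
  Job (p=2,w=4): C=2, w*C=4*2=8
  Job (p=2,w=1): C=4, w*C=1*4=4
  Job (p=9,w=3): C=13, w*C=3*13=39
  Job (p=7,w=2): C=20, w*C=2*20=40
  Job (p=5,w=1): C=25, w*C=1*25=25
Total weighted completion time = 116

116
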